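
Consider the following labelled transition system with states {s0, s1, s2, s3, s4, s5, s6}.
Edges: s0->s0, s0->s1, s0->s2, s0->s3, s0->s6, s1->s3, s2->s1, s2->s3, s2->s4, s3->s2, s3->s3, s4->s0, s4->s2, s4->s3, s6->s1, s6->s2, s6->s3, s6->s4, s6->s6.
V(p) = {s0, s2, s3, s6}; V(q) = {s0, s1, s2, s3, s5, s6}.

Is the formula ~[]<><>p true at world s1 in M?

No

At s1: []<><>p is true, so ~[]<><>p is false.
  At s1: []<><>p requires <><>p at every successor {s3}.
      At s3: <><>p requires <>p at some successor in {s2, s3}.
        <>p holds at s2, so <><>p is true at s3.
  So []<><>p is true at s1.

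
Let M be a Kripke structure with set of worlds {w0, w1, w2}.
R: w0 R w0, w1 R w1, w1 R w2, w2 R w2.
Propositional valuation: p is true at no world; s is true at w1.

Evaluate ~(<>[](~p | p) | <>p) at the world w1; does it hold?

No

At w1: <>[](~p | p) | <>p is true, so ~(<>[](~p | p) | <>p) is false.
  At w1: <>[](~p | p) is true, <>p is false, so <>[](~p | p) | <>p is true.
    At w1: <>[](~p | p) requires [](~p | p) at some successor in {w1, w2}.
      [](~p | p) holds at w1, so <>[](~p | p) is true at w1.
    At w1: <>p requires p at some successor in {w1, w2}.
      At w1: p is false.
      At w2: p is false.
    So <>p is false at w1.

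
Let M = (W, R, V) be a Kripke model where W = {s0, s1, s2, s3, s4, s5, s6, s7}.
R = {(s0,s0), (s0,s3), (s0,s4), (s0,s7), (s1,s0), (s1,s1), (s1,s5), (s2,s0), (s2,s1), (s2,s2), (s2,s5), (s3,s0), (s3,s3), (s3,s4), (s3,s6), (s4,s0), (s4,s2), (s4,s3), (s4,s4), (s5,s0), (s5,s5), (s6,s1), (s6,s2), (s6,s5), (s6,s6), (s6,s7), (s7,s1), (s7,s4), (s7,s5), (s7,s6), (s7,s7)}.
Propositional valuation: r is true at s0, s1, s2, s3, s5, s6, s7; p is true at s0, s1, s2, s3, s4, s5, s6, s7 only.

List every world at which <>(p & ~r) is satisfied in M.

s0, s3, s4, s7

Recall that <>ψ holds at a world iff ψ holds at some accessible world.
Let φ = <>(p & ~r). Evaluate φ at each world:
  s0 (successors {s0, s3, s4, s7}): φ is true.
  s1 (successors {s0, s1, s5}): φ is false.
  s2 (successors {s0, s1, s2, s5}): φ is false.
  s3 (successors {s0, s3, s4, s6}): φ is true.
  s4 (successors {s0, s2, s3, s4}): φ is true.
  s5 (successors {s0, s5}): φ is false.
  s6 (successors {s1, s2, s5, s6, s7}): φ is false.
  s7 (successors {s1, s4, s5, s6, s7}): φ is true.
For instance, at s2:
  At s2: <>(p & ~r) requires p & ~r at some successor in {s0, s1, s2, s5}.
    At s0: p & ~r is false.
    At s1: p & ~r is false.
    At s2: p & ~r is false.
    At s5: p & ~r is false.
  So <>(p & ~r) is false at s2.
Satisfying worlds: {s0, s3, s4, s7}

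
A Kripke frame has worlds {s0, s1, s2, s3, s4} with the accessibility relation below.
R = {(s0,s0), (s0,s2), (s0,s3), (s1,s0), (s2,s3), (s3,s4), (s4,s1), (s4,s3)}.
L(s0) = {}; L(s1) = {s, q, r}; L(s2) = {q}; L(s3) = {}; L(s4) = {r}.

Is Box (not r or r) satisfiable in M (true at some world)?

Recall that Box ψ holds at a world iff ψ holds at every accessible world, and Dia ψ holds iff ψ holds at some accessible world.
Let φ = Box (not r or r). Evaluate φ at each world:
  s0 (successors {s0, s2, s3}): φ is true.
  s1 (successors {s0}): φ is true.
  s2 (successors {s3}): φ is true.
  s3 (successors {s4}): φ is true.
  s4 (successors {s1, s3}): φ is true.
Detail at s0 (witness):
  At s0: Box (not r or r) requires not r or r at every successor {s0, s2, s3}.
    At s0: not r or r is true.
    At s2: not r or r is true.
    At s3: not r or r is true.
  So Box (not r or r) is true at s0.

Yes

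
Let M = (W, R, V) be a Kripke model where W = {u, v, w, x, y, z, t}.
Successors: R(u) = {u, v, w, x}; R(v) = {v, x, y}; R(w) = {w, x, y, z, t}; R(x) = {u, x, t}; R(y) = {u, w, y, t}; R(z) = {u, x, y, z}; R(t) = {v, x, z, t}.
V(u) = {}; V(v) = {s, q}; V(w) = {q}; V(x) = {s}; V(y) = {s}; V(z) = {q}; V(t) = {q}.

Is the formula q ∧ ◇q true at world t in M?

Recall that ◇ψ holds at a world iff ψ holds at some accessible world.
At t: q is true, ◇q is true, so q ∧ ◇q is true.
  At t: ◇q requires q at some successor in {v, x, z, t}.
    q holds at v, so ◇q is true at t.

Yes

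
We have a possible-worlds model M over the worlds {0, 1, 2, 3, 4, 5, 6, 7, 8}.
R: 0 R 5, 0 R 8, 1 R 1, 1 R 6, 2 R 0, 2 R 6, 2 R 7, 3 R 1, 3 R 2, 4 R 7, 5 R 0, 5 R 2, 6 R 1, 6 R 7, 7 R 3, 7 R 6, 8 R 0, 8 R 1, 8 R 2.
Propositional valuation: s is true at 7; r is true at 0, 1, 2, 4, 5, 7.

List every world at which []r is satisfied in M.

Let φ = []r. Evaluate φ at each world:
  0 (successors {5, 8}): φ is false.
  1 (successors {1, 6}): φ is false.
  2 (successors {0, 6, 7}): φ is false.
  3 (successors {1, 2}): φ is true.
  4 (successors {7}): φ is true.
  5 (successors {0, 2}): φ is true.
  6 (successors {1, 7}): φ is true.
  7 (successors {3, 6}): φ is false.
  8 (successors {0, 1, 2}): φ is true.
For instance, at 3:
  At 3: []r requires r at every successor {1, 2}.
    At 1: r is true.
    At 2: r is true.
  So []r is true at 3.
Satisfying worlds: {3, 4, 5, 6, 8}

3, 4, 5, 6, 8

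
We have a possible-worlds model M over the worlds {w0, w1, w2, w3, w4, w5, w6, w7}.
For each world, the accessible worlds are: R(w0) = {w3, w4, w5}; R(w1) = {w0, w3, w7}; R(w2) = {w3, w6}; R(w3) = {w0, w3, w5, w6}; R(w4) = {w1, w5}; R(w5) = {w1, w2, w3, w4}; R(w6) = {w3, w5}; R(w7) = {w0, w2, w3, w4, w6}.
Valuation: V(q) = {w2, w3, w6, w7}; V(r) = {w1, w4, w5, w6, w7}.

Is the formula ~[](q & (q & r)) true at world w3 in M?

Recall that []ψ holds at a world iff ψ holds at every accessible world, and <>ψ holds iff ψ holds at some accessible world.
At w3: [](q & (q & r)) is false, so ~[](q & (q & r)) is true.
  At w3: [](q & (q & r)) requires q & (q & r) at every successor {w0, w3, w5, w6}.
    q & (q & r) fails at w0, so [](q & (q & r)) is false at w3.

Yes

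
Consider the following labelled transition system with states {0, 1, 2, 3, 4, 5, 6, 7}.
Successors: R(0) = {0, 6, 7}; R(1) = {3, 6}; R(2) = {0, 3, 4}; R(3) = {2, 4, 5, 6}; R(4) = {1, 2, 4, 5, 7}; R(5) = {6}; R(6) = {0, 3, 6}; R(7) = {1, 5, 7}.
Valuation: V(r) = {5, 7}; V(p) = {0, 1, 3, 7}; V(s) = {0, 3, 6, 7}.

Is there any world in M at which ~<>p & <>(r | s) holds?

Yes

Recall that <>ψ holds at a world iff ψ holds at some accessible world.
Let φ = ~<>p & <>(r | s). Evaluate φ at each world:
  0 (successors {0, 6, 7}): φ is false.
  1 (successors {3, 6}): φ is false.
  2 (successors {0, 3, 4}): φ is false.
  3 (successors {2, 4, 5, 6}): φ is true.
  4 (successors {1, 2, 4, 5, 7}): φ is false.
  5 (successors {6}): φ is true.
  6 (successors {0, 3, 6}): φ is false.
  7 (successors {1, 5, 7}): φ is false.
Detail at 3 (witness):
  At 3: ~<>p is true, <>(r | s) is true, so ~<>p & <>(r | s) is true.
    At 3: <>p is false, so ~<>p is true.
      At 3: <>p requires p at some successor in {2, 4, 5, 6}.
        At 2: p is false.
        At 4: p is false.
        At 5: p is false.
        At 6: p is false.
      So <>p is false at 3.
    At 3: <>(r | s) requires r | s at some successor in {2, 4, 5, 6}.
      r | s holds at 5, so <>(r | s) is true at 3.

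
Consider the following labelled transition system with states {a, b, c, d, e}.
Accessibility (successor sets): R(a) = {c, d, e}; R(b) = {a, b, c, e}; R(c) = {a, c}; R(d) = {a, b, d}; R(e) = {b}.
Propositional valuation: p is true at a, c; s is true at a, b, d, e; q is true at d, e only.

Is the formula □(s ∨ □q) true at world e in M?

At e: □(s ∨ □q) requires s ∨ □q at every successor {b}.
    At b: s is true, □q is false, so s ∨ □q is true.
      At b: □q requires q at every successor {a, b, c, e}.
        q fails at a, so □q is false at b.
So □(s ∨ □q) is true at e.

Yes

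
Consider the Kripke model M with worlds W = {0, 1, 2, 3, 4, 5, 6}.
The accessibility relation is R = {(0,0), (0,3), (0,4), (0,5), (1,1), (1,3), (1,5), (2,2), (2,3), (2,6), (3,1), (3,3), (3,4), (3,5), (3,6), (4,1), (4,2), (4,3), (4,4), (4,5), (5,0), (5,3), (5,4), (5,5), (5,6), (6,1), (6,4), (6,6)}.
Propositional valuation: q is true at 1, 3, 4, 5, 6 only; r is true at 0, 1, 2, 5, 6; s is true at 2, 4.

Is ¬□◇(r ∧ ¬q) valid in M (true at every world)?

Yes

Let φ = ¬□◇(r ∧ ¬q). Evaluate φ at each world:
  0 (successors {0, 3, 4, 5}): φ is true.
  1 (successors {1, 3, 5}): φ is true.
  2 (successors {2, 3, 6}): φ is true.
  3 (successors {1, 3, 4, 5, 6}): φ is true.
  4 (successors {1, 2, 3, 4, 5}): φ is true.
  5 (successors {0, 3, 4, 5, 6}): φ is true.
  6 (successors {1, 4, 6}): φ is true.
For instance, at 4:
  At 4: □◇(r ∧ ¬q) is false, so ¬□◇(r ∧ ¬q) is true.
    At 4: □◇(r ∧ ¬q) requires ◇(r ∧ ¬q) at every successor {1, 2, 3, 4, 5}.
      ◇(r ∧ ¬q) fails at 1, so □◇(r ∧ ¬q) is false at 4.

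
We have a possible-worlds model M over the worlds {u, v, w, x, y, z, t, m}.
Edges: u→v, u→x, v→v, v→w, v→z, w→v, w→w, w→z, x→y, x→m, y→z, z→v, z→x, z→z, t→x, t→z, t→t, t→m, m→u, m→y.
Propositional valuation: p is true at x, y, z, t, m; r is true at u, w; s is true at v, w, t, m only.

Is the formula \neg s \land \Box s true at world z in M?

Recall that \Box ψ holds at a world iff ψ holds at every accessible world, and \Diamond ψ holds iff ψ holds at some accessible world.
At z: \neg s is true, \Box s is false, so \neg s \land \Box s is false.
  At z: \Box s requires s at every successor {v, x, z}.
    s fails at x, so \Box s is false at z.

No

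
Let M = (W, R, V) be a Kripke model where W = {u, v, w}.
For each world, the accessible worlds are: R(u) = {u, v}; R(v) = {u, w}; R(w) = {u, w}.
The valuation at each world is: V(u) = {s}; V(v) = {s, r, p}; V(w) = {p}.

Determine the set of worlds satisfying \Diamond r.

Let φ = \Diamond r. Evaluate φ at each world:
  u (successors {u, v}): φ is true.
  v (successors {u, w}): φ is false.
  w (successors {u, w}): φ is false.
For instance, at v:
  At v: \Diamond r requires r at some successor in {u, w}.
    At u: r is false.
    At w: r is false.
  So \Diamond r is false at v.
Satisfying worlds: {u}

u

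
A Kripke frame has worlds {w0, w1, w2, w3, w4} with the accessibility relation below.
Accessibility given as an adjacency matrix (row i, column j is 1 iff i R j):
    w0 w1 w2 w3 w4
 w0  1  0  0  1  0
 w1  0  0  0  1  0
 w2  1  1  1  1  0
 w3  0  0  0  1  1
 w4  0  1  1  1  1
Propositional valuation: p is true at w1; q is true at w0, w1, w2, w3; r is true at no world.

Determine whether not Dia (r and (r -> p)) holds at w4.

At w4: Dia (r and (r -> p)) is false, so not Dia (r and (r -> p)) is true.
  At w4: Dia (r and (r -> p)) requires r and (r -> p) at some successor in {w1, w2, w3, w4}.
    At w1: r and (r -> p) is false.
    At w2: r and (r -> p) is false.
    At w3: r and (r -> p) is false.
    At w4: r and (r -> p) is false.
  So Dia (r and (r -> p)) is false at w4.

Yes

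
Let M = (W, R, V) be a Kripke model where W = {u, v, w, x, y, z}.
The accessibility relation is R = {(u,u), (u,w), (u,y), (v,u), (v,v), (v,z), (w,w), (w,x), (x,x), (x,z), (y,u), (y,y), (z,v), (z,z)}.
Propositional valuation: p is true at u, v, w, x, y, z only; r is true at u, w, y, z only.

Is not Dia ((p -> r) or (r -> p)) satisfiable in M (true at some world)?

No

Recall that Dia ψ holds at a world iff ψ holds at some accessible world.
Let φ = not Dia ((p -> r) or (r -> p)). Evaluate φ at each world:
  u (successors {u, w, y}): φ is false.
  v (successors {u, v, z}): φ is false.
  w (successors {w, x}): φ is false.
  x (successors {x, z}): φ is false.
  y (successors {u, y}): φ is false.
  z (successors {v, z}): φ is false.
For instance, at w:
  At w: Dia ((p -> r) or (r -> p)) is true, so not Dia ((p -> r) or (r -> p)) is false.
    At w: Dia ((p -> r) or (r -> p)) requires (p -> r) or (r -> p) at some successor in {w, x}.
      (p -> r) or (r -> p) holds at w, so Dia ((p -> r) or (r -> p)) is true at w.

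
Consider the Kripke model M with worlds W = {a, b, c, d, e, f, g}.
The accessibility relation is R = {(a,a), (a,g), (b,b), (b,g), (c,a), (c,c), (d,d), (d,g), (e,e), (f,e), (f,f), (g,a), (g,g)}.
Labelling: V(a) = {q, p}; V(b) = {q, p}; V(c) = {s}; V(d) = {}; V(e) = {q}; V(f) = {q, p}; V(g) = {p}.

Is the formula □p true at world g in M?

Yes

At g: □p requires p at every successor {a, g}.
  At a: p is true.
  At g: p is true.
So □p is true at g.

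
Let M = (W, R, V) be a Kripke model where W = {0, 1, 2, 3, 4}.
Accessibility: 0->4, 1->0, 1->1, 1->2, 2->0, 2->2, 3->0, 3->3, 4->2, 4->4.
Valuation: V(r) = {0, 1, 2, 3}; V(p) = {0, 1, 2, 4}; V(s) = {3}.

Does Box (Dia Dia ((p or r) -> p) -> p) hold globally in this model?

Let φ = Box (Dia Dia ((p or r) -> p) -> p). Evaluate φ at each world:
  0 (successors {4}): φ is true.
  1 (successors {0, 1, 2}): φ is true.
  2 (successors {0, 2}): φ is true.
  3 (successors {0, 3}): φ is false.
  4 (successors {2, 4}): φ is true.
Detail at 3 (counterexample):
  At 3: Box (Dia Dia ((p or r) -> p) -> p) requires Dia Dia ((p or r) -> p) -> p at every successor {0, 3}.
    Dia Dia ((p or r) -> p) -> p fails at 3, so Box (Dia Dia ((p or r) -> p) -> p) is false at 3.
      At 3: Dia Dia ((p or r) -> p) is true, p is false, so Dia Dia ((p or r) -> p) -> p is false.

No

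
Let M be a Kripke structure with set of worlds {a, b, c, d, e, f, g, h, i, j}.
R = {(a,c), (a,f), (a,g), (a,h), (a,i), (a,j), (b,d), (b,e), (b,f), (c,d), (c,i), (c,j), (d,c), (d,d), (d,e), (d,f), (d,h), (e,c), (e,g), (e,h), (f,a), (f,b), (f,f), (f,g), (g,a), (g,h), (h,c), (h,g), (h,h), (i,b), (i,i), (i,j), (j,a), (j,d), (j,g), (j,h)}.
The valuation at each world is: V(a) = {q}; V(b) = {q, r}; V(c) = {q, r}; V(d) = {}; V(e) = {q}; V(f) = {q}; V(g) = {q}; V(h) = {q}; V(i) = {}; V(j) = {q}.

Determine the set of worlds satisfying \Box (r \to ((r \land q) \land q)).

a, b, c, d, e, f, g, h, i, j

Recall that \Box ψ holds at a world iff ψ holds at every accessible world, and \Diamond ψ holds iff ψ holds at some accessible world.
Let φ = \Box (r \to ((r \land q) \land q)). Evaluate φ at each world:
  a (successors {c, f, g, h, i, j}): φ is true.
  b (successors {d, e, f}): φ is true.
  c (successors {d, i, j}): φ is true.
  d (successors {c, d, e, f, h}): φ is true.
  e (successors {c, g, h}): φ is true.
  f (successors {a, b, f, g}): φ is true.
  g (successors {a, h}): φ is true.
  h (successors {c, g, h}): φ is true.
  i (successors {b, i, j}): φ is true.
  j (successors {a, d, g, h}): φ is true.
For instance, at d:
  At d: \Box (r \to ((r \land q) \land q)) requires r \to ((r \land q) \land q) at every successor {c, d, e, f, h}.
    At c: r \to ((r \land q) \land q) is true.
    At d: r \to ((r \land q) \land q) is true.
    At e: r \to ((r \land q) \land q) is true.
    At f: r \to ((r \land q) \land q) is true.
    At h: r \to ((r \land q) \land q) is true.
  So \Box (r \to ((r \land q) \land q)) is true at d.
Satisfying worlds: {a, b, c, d, e, f, g, h, i, j}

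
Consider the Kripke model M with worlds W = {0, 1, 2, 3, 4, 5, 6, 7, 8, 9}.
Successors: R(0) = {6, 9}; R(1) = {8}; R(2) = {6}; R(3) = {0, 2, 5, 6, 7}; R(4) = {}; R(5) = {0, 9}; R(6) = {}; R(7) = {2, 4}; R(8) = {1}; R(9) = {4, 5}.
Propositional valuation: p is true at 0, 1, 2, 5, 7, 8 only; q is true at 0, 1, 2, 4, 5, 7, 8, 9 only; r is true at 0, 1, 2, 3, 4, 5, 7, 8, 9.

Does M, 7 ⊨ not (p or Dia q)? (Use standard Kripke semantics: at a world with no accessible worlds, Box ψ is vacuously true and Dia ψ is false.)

Recall that Dia ψ holds at a world iff ψ holds at some accessible world.
At 7: p or Dia q is true, so not (p or Dia q) is false.
  At 7: p is true, Dia q is true, so p or Dia q is true.
    At 7: Dia q requires q at some successor in {2, 4}.
      q holds at 2, so Dia q is true at 7.

No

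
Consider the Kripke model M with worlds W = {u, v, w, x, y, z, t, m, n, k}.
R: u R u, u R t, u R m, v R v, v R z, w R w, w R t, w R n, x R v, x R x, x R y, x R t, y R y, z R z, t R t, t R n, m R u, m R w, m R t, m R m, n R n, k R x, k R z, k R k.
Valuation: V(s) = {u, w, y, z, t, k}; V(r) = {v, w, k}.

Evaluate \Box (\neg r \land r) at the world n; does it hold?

At n: \Box (\neg r \land r) requires \neg r \land r at every successor {n}.
  \neg r \land r fails at n, so \Box (\neg r \land r) is false at n.

No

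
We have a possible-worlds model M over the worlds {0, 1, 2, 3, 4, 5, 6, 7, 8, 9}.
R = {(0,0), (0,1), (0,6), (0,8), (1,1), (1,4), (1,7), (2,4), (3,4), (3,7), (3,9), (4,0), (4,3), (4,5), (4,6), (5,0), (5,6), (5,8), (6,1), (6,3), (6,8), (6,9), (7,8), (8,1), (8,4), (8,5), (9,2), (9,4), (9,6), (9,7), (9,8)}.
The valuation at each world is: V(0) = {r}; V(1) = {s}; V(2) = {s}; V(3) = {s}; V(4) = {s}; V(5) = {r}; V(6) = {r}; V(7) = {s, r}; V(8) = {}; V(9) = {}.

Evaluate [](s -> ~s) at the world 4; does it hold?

No

At 4: [](s -> ~s) requires s -> ~s at every successor {0, 3, 5, 6}.
  s -> ~s fails at 3, so [](s -> ~s) is false at 4.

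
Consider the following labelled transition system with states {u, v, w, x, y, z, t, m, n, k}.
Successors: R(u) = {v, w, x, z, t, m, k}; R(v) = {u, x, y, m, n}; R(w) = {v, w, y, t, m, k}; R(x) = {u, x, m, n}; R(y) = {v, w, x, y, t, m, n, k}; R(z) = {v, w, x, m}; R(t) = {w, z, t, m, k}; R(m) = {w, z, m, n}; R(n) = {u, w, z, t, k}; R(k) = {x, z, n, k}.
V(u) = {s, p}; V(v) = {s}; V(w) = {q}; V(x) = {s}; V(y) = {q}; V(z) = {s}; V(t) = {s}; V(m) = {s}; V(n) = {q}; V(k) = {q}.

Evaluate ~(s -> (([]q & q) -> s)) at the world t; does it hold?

Recall that []ψ holds at a world iff ψ holds at every accessible world, and <>ψ holds iff ψ holds at some accessible world.
At t: s -> (([]q & q) -> s) is true, so ~(s -> (([]q & q) -> s)) is false.
  At t: s is true, ([]q & q) -> s is true, so s -> (([]q & q) -> s) is true.
    At t: []q & q is false, s is true, so ([]q & q) -> s is true.
      At t: []q is false, q is false, so []q & q is false.

No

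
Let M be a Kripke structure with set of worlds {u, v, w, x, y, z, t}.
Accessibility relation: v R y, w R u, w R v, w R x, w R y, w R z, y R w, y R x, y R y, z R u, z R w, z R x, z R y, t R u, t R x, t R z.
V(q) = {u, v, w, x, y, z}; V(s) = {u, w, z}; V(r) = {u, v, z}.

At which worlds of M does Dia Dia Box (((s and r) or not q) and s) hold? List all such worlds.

Let φ = Dia Dia Box (((s and r) or not q) and s). Evaluate φ at each world:
  u (successors ∅): φ is false.
  v (successors {y}): φ is true.
  w (successors {u, v, x, y, z}): φ is true.
  x (successors ∅): φ is false.
  y (successors {w, x, y}): φ is true.
  z (successors {u, w, x, y}): φ is true.
  t (successors {u, x, z}): φ is true.
For instance, at w:
  At w: Dia Dia Box (((s and r) or not q) and s) requires Dia Box (((s and r) or not q) and s) at some successor in {u, v, x, y, z}.
    Dia Box (((s and r) or not q) and s) holds at y, so Dia Dia Box (((s and r) or not q) and s) is true at w.
      At y: Dia Box (((s and r) or not q) and s) requires Box (((s and r) or not q) and s) at some successor in {w, x, y}.
        Box (((s and r) or not q) and s) holds at x, so Dia Box (((s and r) or not q) and s) is true at y.
Satisfying worlds: {v, w, y, z, t}

v, w, y, z, t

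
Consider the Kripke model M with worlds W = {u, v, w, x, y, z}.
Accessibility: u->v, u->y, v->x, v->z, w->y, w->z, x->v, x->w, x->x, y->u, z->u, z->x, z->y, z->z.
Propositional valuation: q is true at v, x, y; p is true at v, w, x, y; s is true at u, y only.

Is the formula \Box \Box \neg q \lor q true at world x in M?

Yes

At x: \Box \Box \neg q is false, q is true, so \Box \Box \neg q \lor q is true.
  At x: \Box \Box \neg q requires \Box \neg q at every successor {v, w, x}.
    \Box \neg q fails at v, so \Box \Box \neg q is false at x.
      At v: \Box \neg q requires \neg q at every successor {x, z}.
        \neg q fails at x, so \Box \neg q is false at v.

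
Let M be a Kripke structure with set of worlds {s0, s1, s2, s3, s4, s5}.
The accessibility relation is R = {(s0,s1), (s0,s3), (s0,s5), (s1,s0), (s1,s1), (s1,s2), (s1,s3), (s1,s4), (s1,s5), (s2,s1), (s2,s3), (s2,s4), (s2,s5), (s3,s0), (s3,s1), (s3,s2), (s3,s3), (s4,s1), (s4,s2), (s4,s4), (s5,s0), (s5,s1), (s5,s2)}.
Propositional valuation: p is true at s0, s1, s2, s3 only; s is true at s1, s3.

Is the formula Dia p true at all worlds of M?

Let φ = Dia p. Evaluate φ at each world:
  s0 (successors {s1, s3, s5}): φ is true.
  s1 (successors {s0, s1, s2, s3, s4, s5}): φ is true.
  s2 (successors {s1, s3, s4, s5}): φ is true.
  s3 (successors {s0, s1, s2, s3}): φ is true.
  s4 (successors {s1, s2, s4}): φ is true.
  s5 (successors {s0, s1, s2}): φ is true.
For instance, at s1:
  At s1: Dia p requires p at some successor in {s0, s1, s2, s3, s4, s5}.
    p holds at s0, so Dia p is true at s1.

Yes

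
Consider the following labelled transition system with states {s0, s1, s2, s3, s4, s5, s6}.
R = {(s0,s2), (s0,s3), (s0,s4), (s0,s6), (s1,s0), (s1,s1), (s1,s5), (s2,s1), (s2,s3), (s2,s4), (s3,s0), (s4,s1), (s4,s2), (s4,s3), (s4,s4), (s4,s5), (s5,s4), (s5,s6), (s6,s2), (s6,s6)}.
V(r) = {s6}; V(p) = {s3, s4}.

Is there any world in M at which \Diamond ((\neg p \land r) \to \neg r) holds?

Recall that \Diamond ψ holds at a world iff ψ holds at some accessible world.
Let φ = \Diamond ((\neg p \land r) \to \neg r). Evaluate φ at each world:
  s0 (successors {s2, s3, s4, s6}): φ is true.
  s1 (successors {s0, s1, s5}): φ is true.
  s2 (successors {s1, s3, s4}): φ is true.
  s3 (successors {s0}): φ is true.
  s4 (successors {s1, s2, s3, s4, s5}): φ is true.
  s5 (successors {s4, s6}): φ is true.
  s6 (successors {s2, s6}): φ is true.
Detail at s0 (witness):
  At s0: \Diamond ((\neg p \land r) \to \neg r) requires (\neg p \land r) \to \neg r at some successor in {s2, s3, s4, s6}.
    (\neg p \land r) \to \neg r holds at s2, so \Diamond ((\neg p \land r) \to \neg r) is true at s0.

Yes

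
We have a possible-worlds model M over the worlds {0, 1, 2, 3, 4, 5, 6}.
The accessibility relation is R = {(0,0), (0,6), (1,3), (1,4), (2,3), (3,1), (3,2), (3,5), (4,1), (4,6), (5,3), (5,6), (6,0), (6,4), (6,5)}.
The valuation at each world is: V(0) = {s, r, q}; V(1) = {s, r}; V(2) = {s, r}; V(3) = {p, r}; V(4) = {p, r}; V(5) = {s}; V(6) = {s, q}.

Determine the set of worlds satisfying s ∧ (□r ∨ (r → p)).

Let φ = s ∧ (□r ∨ (r → p)). Evaluate φ at each world:
  0 (successors {0, 6}): φ is false.
  1 (successors {3, 4}): φ is true.
  2 (successors {3}): φ is true.
  3 (successors {1, 2, 5}): φ is false.
  4 (successors {1, 6}): φ is false.
  5 (successors {3, 6}): φ is true.
  6 (successors {0, 4, 5}): φ is true.
For instance, at 2:
  At 2: s is true, □r ∨ (r → p) is true, so s ∧ (□r ∨ (r → p)) is true.
    At 2: □r is true, r → p is false, so □r ∨ (r → p) is true.
      At 2: □r requires r at every successor {3}.
        At 3: r is true.
      So □r is true at 2.
Satisfying worlds: {1, 2, 5, 6}

1, 2, 5, 6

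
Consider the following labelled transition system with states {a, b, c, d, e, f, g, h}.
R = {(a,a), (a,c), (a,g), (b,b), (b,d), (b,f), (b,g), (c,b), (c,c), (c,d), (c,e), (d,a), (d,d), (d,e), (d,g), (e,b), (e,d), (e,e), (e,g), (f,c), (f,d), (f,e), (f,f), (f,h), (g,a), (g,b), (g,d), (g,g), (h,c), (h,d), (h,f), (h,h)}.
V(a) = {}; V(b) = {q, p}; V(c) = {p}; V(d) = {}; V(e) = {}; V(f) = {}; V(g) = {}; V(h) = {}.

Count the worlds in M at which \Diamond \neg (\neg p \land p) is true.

Let φ = \Diamond \neg (\neg p \land p). Evaluate φ at each world:
  a (successors {a, c, g}): φ is true.
  b (successors {b, d, f, g}): φ is true.
  c (successors {b, c, d, e}): φ is true.
  d (successors {a, d, e, g}): φ is true.
  e (successors {b, d, e, g}): φ is true.
  f (successors {c, d, e, f, h}): φ is true.
  g (successors {a, b, d, g}): φ is true.
  h (successors {c, d, f, h}): φ is true.
For instance, at e:
  At e: \Diamond \neg (\neg p \land p) requires \neg (\neg p \land p) at some successor in {b, d, e, g}.
    \neg (\neg p \land p) holds at b, so \Diamond \neg (\neg p \land p) is true at e.
Satisfying worlds: {a, b, c, d, e, f, g, h}

8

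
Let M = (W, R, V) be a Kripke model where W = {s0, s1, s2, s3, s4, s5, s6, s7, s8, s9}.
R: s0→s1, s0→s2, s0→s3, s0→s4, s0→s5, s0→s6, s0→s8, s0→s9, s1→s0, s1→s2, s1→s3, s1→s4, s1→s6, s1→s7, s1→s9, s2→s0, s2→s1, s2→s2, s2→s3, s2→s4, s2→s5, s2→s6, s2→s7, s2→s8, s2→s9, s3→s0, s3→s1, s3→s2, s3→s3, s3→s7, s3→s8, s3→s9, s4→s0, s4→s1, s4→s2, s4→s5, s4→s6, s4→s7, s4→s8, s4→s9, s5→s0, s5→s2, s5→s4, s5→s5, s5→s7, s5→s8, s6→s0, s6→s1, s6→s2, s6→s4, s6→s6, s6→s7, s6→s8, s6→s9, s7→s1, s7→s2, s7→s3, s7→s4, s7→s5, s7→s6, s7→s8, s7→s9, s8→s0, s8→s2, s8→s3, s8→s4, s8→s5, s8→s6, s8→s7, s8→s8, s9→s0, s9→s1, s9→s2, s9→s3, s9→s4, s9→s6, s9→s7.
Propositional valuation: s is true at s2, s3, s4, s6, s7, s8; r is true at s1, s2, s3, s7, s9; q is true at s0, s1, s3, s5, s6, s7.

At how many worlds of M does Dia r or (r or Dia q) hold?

Let φ = Dia r or (r or Dia q). Evaluate φ at each world:
  s0 (successors {s1, s2, s3, s4, s5, s6, s8, s9}): φ is true.
  s1 (successors {s0, s2, s3, s4, s6, s7, s9}): φ is true.
  s2 (successors {s0, s1, s2, s3, s4, s5, s6, s7, s8, s9}): φ is true.
  s3 (successors {s0, s1, s2, s3, s7, s8, s9}): φ is true.
  s4 (successors {s0, s1, s2, s5, s6, s7, s8, s9}): φ is true.
  s5 (successors {s0, s2, s4, s5, s7, s8}): φ is true.
  s6 (successors {s0, s1, s2, s4, s6, s7, s8, s9}): φ is true.
  s7 (successors {s1, s2, s3, s4, s5, s6, s8, s9}): φ is true.
  s8 (successors {s0, s2, s3, s4, s5, s6, s7, s8}): φ is true.
  s9 (successors {s0, s1, s2, s3, s4, s6, s7}): φ is true.
For instance, at s2:
  At s2: Dia r is true, r or Dia q is true, so Dia r or (r or Dia q) is true.
    At s2: Dia r requires r at some successor in {s0, s1, s2, s3, s4, s5, s6, s7, s8, s9}.
      r holds at s1, so Dia r is true at s2.
    At s2: r is true, Dia q is true, so r or Dia q is true.
      At s2: Dia q requires q at some successor in {s0, s1, s2, s3, s4, s5, s6, s7, s8, s9}.
        q holds at s0, so Dia q is true at s2.
Satisfying worlds: {s0, s1, s2, s3, s4, s5, s6, s7, s8, s9}

10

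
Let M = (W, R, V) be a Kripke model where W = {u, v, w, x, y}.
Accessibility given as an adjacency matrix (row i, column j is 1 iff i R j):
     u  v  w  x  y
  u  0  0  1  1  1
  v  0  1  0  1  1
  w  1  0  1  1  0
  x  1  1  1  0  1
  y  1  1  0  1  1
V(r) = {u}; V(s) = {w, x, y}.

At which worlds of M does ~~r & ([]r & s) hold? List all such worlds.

none

Recall that []ψ holds at a world iff ψ holds at every accessible world, and <>ψ holds iff ψ holds at some accessible world.
Let φ = ~~r & ([]r & s). Evaluate φ at each world:
  u (successors {w, x, y}): φ is false.
  v (successors {v, x, y}): φ is false.
  w (successors {u, w, x}): φ is false.
  x (successors {u, v, w, y}): φ is false.
  y (successors {u, v, x, y}): φ is false.
For instance, at w:
  At w: ~~r is false, []r & s is false, so ~~r & ([]r & s) is false.
    At w: []r is false, s is true, so []r & s is false.
      At w: []r requires r at every successor {u, w, x}.
        r fails at w, so []r is false at w.
Satisfying worlds: none.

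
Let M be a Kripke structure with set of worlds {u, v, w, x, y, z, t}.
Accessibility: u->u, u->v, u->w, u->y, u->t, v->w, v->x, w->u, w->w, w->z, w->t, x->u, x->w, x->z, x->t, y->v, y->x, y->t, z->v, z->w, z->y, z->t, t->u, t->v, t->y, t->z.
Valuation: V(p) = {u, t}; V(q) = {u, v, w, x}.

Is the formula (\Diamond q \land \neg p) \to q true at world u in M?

Yes

At u: \Diamond q \land \neg p is false, q is true, so (\Diamond q \land \neg p) \to q is true.
  At u: \Diamond q is true, \neg p is false, so \Diamond q \land \neg p is false.
    At u: \Diamond q requires q at some successor in {u, v, w, y, t}.
      q holds at u, so \Diamond q is true at u.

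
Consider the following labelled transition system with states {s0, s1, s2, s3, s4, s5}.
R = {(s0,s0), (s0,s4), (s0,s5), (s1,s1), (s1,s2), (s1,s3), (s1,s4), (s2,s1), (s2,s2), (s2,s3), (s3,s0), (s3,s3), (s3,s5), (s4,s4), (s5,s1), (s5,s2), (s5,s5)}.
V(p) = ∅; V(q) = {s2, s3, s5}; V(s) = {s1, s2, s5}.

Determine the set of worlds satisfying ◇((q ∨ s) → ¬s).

Recall that ◇ψ holds at a world iff ψ holds at some accessible world.
Let φ = ◇((q ∨ s) → ¬s). Evaluate φ at each world:
  s0 (successors {s0, s4, s5}): φ is true.
  s1 (successors {s1, s2, s3, s4}): φ is true.
  s2 (successors {s1, s2, s3}): φ is true.
  s3 (successors {s0, s3, s5}): φ is true.
  s4 (successors {s4}): φ is true.
  s5 (successors {s1, s2, s5}): φ is false.
For instance, at s1:
  At s1: ◇((q ∨ s) → ¬s) requires (q ∨ s) → ¬s at some successor in {s1, s2, s3, s4}.
    (q ∨ s) → ¬s holds at s3, so ◇((q ∨ s) → ¬s) is true at s1.
Satisfying worlds: {s0, s1, s2, s3, s4}

s0, s1, s2, s3, s4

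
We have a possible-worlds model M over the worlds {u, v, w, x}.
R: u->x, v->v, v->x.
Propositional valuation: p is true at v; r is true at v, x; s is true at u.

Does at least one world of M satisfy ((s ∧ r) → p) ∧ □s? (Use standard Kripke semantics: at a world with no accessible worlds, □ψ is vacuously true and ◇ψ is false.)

Yes

Let φ = ((s ∧ r) → p) ∧ □s. Evaluate φ at each world:
  u (successors {x}): φ is false.
  v (successors {v, x}): φ is false.
  w (successors ∅): φ is true.
  x (successors ∅): φ is true.
Detail at w (witness):
  At w: (s ∧ r) → p is true, □s is true, so ((s ∧ r) → p) ∧ □s is true.
    At w: no accessible worlds, so □s holds vacuously.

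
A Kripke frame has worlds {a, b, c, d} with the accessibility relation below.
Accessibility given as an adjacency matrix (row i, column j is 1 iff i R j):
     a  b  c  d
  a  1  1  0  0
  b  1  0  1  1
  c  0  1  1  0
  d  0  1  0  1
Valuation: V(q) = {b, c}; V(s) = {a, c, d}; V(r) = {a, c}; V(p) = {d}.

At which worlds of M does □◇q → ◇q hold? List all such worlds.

Recall that □ψ holds at a world iff ψ holds at every accessible world, and ◇ψ holds iff ψ holds at some accessible world.
Let φ = □◇q → ◇q. Evaluate φ at each world:
  a (successors {a, b}): φ is true.
  b (successors {a, c, d}): φ is true.
  c (successors {b, c}): φ is true.
  d (successors {b, d}): φ is true.
For instance, at d:
  At d: □◇q is true, ◇q is true, so □◇q → ◇q is true.
    At d: □◇q requires ◇q at every successor {b, d}.
      At b: ◇q is true.
      At d: ◇q is true.
    So □◇q is true at d.
    At d: ◇q requires q at some successor in {b, d}.
      q holds at b, so ◇q is true at d.
Satisfying worlds: {a, b, c, d}

a, b, c, d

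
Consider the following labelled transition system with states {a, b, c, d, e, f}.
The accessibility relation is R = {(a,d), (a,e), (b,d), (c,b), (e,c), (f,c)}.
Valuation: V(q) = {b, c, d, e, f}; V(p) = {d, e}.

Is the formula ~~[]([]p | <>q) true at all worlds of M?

Let φ = ~~[]([]p | <>q). Evaluate φ at each world:
  a (successors {d, e}): φ is true.
  b (successors {d}): φ is true.
  c (successors {b}): φ is true.
  d (successors ∅): φ is true.
  e (successors {c}): φ is true.
  f (successors {c}): φ is true.
For instance, at c:
  At c: ~[]([]p | <>q) is false, so ~~[]([]p | <>q) is true.
    At c: []([]p | <>q) is true, so ~[]([]p | <>q) is false.
      At c: []([]p | <>q) requires []p | <>q at every successor {b}.
        At b: []p | <>q is true.
      So []([]p | <>q) is true at c.

Yes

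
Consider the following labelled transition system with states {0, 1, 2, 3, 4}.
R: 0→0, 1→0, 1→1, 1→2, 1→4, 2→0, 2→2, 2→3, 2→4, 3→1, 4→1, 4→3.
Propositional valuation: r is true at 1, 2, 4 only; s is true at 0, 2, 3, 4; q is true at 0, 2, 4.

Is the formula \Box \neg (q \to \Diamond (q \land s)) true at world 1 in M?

No

At 1: \Box \neg (q \to \Diamond (q \land s)) requires \neg (q \to \Diamond (q \land s)) at every successor {0, 1, 2, 4}.
  \neg (q \to \Diamond (q \land s)) fails at 0, so \Box \neg (q \to \Diamond (q \land s)) is false at 1.
    At 0: q \to \Diamond (q \land s) is true, so \neg (q \to \Diamond (q \land s)) is false.
      At 0: q is true, \Diamond (q \land s) is true, so q \to \Diamond (q \land s) is true.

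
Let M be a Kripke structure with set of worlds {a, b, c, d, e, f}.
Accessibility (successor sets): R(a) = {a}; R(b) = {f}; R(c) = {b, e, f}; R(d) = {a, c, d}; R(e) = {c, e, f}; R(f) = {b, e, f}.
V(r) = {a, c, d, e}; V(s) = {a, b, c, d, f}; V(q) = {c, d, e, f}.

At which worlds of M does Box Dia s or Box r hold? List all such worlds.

Let φ = Box Dia s or Box r. Evaluate φ at each world:
  a (successors {a}): φ is true.
  b (successors {f}): φ is true.
  c (successors {b, e, f}): φ is true.
  d (successors {a, c, d}): φ is true.
  e (successors {c, e, f}): φ is true.
  f (successors {b, e, f}): φ is true.
For instance, at e:
  At e: Box Dia s is true, Box r is false, so Box Dia s or Box r is true.
    At e: Box Dia s requires Dia s at every successor {c, e, f}.
      At c: Dia s is true.
      At e: Dia s is true.
      At f: Dia s is true.
    So Box Dia s is true at e.
    At e: Box r requires r at every successor {c, e, f}.
      r fails at f, so Box r is false at e.
Satisfying worlds: {a, b, c, d, e, f}

a, b, c, d, e, f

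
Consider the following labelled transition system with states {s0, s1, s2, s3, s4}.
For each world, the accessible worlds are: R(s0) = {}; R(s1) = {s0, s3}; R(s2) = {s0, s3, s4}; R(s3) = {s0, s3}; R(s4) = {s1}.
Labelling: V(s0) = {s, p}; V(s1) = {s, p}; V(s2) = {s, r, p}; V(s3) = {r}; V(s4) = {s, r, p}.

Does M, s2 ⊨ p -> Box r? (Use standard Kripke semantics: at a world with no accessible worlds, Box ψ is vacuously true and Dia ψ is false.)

No

At s2: p is true, Box r is false, so p -> Box r is false.
  At s2: Box r requires r at every successor {s0, s3, s4}.
    r fails at s0, so Box r is false at s2.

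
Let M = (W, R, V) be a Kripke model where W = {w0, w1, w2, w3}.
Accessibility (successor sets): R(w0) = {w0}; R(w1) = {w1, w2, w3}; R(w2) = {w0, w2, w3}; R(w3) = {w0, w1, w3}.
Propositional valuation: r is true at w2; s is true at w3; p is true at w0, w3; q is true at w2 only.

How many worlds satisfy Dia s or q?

Let φ = Dia s or q. Evaluate φ at each world:
  w0 (successors {w0}): φ is false.
  w1 (successors {w1, w2, w3}): φ is true.
  w2 (successors {w0, w2, w3}): φ is true.
  w3 (successors {w0, w1, w3}): φ is true.
For instance, at w0:
  At w0: Dia s is false, q is false, so Dia s or q is false.
    At w0: Dia s requires s at some successor in {w0}.
      At w0: s is false.
    So Dia s is false at w0.
Satisfying worlds: {w1, w2, w3}

3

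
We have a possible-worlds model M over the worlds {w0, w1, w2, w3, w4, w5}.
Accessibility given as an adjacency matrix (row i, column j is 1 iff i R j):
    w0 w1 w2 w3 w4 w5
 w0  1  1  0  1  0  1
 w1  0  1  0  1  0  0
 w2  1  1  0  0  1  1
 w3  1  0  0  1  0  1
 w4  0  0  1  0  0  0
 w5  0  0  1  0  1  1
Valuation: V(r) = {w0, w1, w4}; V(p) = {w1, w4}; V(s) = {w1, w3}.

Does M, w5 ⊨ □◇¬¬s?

At w5: □◇¬¬s requires ◇¬¬s at every successor {w2, w4, w5}.
  ◇¬¬s fails at w4, so □◇¬¬s is false at w5.
    At w4: ◇¬¬s requires ¬¬s at some successor in {w2}.
      At w2: ¬¬s is false.
    So ◇¬¬s is false at w4.

No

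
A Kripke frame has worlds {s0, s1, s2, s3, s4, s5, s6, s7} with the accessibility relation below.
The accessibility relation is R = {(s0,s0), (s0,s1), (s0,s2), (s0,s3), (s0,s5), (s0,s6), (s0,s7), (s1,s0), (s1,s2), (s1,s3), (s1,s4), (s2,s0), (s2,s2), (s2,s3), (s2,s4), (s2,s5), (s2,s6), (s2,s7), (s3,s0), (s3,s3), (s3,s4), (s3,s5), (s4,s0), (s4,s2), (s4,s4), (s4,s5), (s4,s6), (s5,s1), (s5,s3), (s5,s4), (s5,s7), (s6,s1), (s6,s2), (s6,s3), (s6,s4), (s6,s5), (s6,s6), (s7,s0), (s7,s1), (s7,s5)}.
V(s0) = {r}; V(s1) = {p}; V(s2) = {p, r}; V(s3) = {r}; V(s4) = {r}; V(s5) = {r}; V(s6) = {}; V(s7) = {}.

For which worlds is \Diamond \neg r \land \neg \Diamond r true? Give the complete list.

none

Let φ = \Diamond \neg r \land \neg \Diamond r. Evaluate φ at each world:
  s0 (successors {s0, s1, s2, s3, s5, s6, s7}): φ is false.
  s1 (successors {s0, s2, s3, s4}): φ is false.
  s2 (successors {s0, s2, s3, s4, s5, s6, s7}): φ is false.
  s3 (successors {s0, s3, s4, s5}): φ is false.
  s4 (successors {s0, s2, s4, s5, s6}): φ is false.
  s5 (successors {s1, s3, s4, s7}): φ is false.
  s6 (successors {s1, s2, s3, s4, s5, s6}): φ is false.
  s7 (successors {s0, s1, s5}): φ is false.
For instance, at s5:
  At s5: \Diamond \neg r is true, \neg \Diamond r is false, so \Diamond \neg r \land \neg \Diamond r is false.
    At s5: \Diamond \neg r requires \neg r at some successor in {s1, s3, s4, s7}.
      \neg r holds at s1, so \Diamond \neg r is true at s5.
    At s5: \Diamond r is true, so \neg \Diamond r is false.
      At s5: \Diamond r requires r at some successor in {s1, s3, s4, s7}.
        r holds at s3, so \Diamond r is true at s5.
Satisfying worlds: none.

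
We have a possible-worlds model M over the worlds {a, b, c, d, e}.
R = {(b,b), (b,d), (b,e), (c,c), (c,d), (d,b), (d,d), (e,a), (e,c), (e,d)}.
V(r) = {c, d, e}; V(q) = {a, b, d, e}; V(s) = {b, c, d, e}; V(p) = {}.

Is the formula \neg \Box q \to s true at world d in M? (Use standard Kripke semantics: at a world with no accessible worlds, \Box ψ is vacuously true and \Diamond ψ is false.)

Yes

Recall that \Box ψ holds at a world iff ψ holds at every accessible world, and \Diamond ψ holds iff ψ holds at some accessible world.
At d: \neg \Box q is false, s is true, so \neg \Box q \to s is true.
  At d: \Box q is true, so \neg \Box q is false.
    At d: \Box q requires q at every successor {b, d}.
      At b: q is true.
      At d: q is true.
    So \Box q is true at d.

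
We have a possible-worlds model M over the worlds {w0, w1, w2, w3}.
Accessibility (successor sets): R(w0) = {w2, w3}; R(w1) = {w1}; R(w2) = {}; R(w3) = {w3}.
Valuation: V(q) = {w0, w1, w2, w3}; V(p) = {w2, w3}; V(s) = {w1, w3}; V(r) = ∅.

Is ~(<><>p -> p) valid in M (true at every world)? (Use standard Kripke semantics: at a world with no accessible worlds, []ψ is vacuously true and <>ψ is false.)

No

Let φ = ~(<><>p -> p). Evaluate φ at each world:
  w0 (successors {w2, w3}): φ is true.
  w1 (successors {w1}): φ is false.
  w2 (successors ∅): φ is false.
  w3 (successors {w3}): φ is false.
Detail at w1 (counterexample):
  At w1: <><>p -> p is true, so ~(<><>p -> p) is false.
    At w1: <><>p is false, p is false, so <><>p -> p is true.
      At w1: <><>p requires <>p at some successor in {w1}.
        At w1: <>p is false.
      So <><>p is false at w1.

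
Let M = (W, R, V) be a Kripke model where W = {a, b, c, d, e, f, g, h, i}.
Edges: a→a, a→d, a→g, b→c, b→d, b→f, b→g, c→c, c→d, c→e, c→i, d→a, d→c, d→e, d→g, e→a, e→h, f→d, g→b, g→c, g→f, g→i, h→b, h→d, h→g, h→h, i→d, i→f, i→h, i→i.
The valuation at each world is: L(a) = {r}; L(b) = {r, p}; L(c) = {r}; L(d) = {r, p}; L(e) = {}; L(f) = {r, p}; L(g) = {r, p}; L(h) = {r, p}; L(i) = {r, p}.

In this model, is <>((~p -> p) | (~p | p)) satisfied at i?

Yes

Recall that <>ψ holds at a world iff ψ holds at some accessible world.
At i: <>((~p -> p) | (~p | p)) requires (~p -> p) | (~p | p) at some successor in {d, f, h, i}.
  (~p -> p) | (~p | p) holds at d, so <>((~p -> p) | (~p | p)) is true at i.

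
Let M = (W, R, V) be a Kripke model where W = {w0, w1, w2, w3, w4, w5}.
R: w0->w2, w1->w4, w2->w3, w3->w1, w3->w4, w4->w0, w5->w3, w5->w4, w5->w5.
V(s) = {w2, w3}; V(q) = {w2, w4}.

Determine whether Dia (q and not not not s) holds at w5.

At w5: Dia (q and not not not s) requires q and not not not s at some successor in {w3, w4, w5}.
  q and not not not s holds at w4, so Dia (q and not not not s) is true at w5.

Yes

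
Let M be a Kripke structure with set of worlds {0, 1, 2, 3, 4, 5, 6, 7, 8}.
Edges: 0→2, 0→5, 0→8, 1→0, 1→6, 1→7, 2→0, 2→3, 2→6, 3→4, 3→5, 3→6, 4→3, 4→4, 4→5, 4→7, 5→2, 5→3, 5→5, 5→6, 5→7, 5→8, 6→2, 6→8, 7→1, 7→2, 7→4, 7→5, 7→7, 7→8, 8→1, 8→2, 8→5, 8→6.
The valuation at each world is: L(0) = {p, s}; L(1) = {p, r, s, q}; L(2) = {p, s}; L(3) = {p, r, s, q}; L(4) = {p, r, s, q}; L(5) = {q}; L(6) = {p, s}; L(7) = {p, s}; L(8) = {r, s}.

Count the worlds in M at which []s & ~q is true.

Let φ = []s & ~q. Evaluate φ at each world:
  0 (successors {2, 5, 8}): φ is false.
  1 (successors {0, 6, 7}): φ is false.
  2 (successors {0, 3, 6}): φ is true.
  3 (successors {4, 5, 6}): φ is false.
  4 (successors {3, 4, 5, 7}): φ is false.
  5 (successors {2, 3, 5, 6, 7, 8}): φ is false.
  6 (successors {2, 8}): φ is true.
  7 (successors {1, 2, 4, 5, 7, 8}): φ is false.
  8 (successors {1, 2, 5, 6}): φ is false.
For instance, at 3:
  At 3: []s is false, ~q is false, so []s & ~q is false.
    At 3: []s requires s at every successor {4, 5, 6}.
      s fails at 5, so []s is false at 3.
Satisfying worlds: {2, 6}

2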